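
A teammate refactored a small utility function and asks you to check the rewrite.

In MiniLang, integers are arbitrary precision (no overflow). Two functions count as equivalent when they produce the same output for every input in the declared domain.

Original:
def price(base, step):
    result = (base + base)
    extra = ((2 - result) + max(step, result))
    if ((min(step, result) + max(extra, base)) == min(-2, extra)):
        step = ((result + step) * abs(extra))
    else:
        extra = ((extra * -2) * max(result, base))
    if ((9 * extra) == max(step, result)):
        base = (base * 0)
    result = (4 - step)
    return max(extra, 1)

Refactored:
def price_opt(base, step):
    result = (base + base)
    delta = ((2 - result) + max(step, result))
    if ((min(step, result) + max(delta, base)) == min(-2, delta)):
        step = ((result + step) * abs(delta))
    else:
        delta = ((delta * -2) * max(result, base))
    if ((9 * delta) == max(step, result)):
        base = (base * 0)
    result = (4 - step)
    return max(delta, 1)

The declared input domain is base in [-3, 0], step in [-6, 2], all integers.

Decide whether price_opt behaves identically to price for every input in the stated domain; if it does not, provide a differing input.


Equivalent — the differences include local variable names differ, yet no declared input distinguishes the two.
Tracing base=-2, step=1: price: result=-4, then extra=7, then ((min(step, result) + max(extra, base)) == min(-2, extra)) is false, then extra=28, then ((9 * extra) == max(step, result)) is false, then result=3, then returns 28 | price_opt: result=-4, then delta=7, then ((min(step, result) + max(delta, base)) == min(-2, delta)) is false, then delta=28, then ((9 * delta) == max(step, result)) is false, then result=3, then returns 28 — matching result 28.
An exhaustive pass over the 36 declared inputs shows identical outputs.
verdict: equivalent


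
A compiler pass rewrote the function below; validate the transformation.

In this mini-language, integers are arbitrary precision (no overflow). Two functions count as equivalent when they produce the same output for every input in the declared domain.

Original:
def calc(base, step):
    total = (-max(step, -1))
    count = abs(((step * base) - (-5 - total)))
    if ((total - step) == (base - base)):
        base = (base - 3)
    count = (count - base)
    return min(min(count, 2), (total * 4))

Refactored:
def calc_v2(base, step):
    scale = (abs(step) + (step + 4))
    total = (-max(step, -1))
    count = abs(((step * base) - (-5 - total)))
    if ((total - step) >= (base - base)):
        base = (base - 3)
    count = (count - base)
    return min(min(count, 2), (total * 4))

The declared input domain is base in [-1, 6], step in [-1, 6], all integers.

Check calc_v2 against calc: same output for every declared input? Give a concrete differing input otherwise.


base=3, step=-1 yields 0 from calc but 2 from calc_v2.
verdict: not equivalent; witness: base=3, step=-1


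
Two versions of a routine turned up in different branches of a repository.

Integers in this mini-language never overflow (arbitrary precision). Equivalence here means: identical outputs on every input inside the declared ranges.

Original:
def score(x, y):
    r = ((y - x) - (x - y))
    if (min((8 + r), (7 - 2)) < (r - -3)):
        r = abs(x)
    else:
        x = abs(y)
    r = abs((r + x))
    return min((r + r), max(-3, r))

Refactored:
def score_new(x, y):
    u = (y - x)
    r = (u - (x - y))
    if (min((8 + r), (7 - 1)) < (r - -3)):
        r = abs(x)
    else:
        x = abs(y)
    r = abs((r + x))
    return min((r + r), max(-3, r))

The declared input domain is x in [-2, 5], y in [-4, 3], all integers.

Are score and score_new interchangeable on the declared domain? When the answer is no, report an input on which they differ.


Equivalent. Although `2` became `1`, no input in the stated domain can expose it.
Sweeping the whole domain (64 inputs) finds no disagreement.
Tracing x=5, y=3: score: r=-4, then (min((8 + r), (7 - 2)) < (r - -3)) is false, then x=3, then r=1, then returns 1 | score_new: u=-2, then r=-4, then (min((8 + r), (7 - 1)) < (r - -3)) is false, then x=3, then r=1, then returns 1 — matching result 1.
verdict: equivalent


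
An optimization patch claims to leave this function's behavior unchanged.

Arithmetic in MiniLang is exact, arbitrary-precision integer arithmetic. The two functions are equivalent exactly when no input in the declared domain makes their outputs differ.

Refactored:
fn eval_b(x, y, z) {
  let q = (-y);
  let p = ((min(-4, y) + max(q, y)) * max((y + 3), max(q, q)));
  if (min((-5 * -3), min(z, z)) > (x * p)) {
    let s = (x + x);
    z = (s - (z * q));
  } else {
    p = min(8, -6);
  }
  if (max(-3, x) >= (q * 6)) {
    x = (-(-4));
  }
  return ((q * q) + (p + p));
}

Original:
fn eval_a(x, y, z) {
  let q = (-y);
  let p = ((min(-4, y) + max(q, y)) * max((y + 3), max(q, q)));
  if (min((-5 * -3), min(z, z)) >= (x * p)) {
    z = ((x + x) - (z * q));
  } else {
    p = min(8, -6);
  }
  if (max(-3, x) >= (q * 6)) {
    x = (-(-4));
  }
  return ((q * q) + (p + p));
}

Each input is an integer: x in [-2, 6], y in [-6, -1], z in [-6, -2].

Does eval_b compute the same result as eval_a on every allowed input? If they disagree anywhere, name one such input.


x=1, y=-3, z=-3 yields 3 from eval_a but -3 from eval_b.
verdict: not equivalent; witness: x=1, y=-3, z=-3


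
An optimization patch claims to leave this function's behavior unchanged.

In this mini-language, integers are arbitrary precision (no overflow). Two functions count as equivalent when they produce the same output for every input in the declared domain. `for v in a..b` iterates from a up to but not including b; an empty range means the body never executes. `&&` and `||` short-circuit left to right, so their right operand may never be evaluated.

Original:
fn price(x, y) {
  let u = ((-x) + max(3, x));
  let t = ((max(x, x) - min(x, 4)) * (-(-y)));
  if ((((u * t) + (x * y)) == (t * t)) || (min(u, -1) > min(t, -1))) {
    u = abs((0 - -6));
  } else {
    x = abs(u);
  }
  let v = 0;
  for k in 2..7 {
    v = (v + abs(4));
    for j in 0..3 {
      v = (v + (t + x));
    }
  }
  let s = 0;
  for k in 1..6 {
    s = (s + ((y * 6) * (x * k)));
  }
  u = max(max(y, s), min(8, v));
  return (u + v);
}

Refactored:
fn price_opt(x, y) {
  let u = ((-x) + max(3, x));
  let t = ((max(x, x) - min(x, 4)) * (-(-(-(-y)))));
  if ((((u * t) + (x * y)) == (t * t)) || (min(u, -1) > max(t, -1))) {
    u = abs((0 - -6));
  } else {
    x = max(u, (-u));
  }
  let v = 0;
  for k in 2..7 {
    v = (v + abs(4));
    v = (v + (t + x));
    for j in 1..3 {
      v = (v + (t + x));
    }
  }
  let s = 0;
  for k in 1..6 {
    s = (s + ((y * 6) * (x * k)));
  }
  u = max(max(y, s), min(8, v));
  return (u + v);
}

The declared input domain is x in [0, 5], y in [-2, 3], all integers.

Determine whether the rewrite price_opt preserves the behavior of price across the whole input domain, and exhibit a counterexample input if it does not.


Consider the input x=5, y=-2.
price: u = 0; t = -2; ((((u * t) + (x * y)) == (t * t)) || (min(u, -1) > min(t, -1))) -> true; u = 6; v = 0; [k=2]; v = 4; [j=0]; v = 7; [j=1]; v = 10; [j=2]; v = 13; [k=3]; v = 17; [j=0]; v = 20; [j=1]; v = 23; [j=2]; v = 26; [k=4]; v = 30; [j=0]; v = 33; [j=1]; v = 36; [j=2]; v = 39; [k=5]; v = 43; [j=0]; v = 46; [j=1]; v = 49; [j=2]; v = 52; [k=6]; v = 56; [j=0]; v = 59; [j=1]; v = 62; [j=2]; v = 65; s = 0; [k=1]; s = -60; [k=2]; s = -180; [k=3]; s = -360; [k=4]; s = -600; [k=5]; s = -900; u = 8; return 73
price_opt: u = 0; t = -2; ((((u * t) + (x * y)) == (t * t)) || (min(u, -1) > max(t, -1))) -> false; x = 0; v = 0; [k=2]; v = 4; v = 2; [j=1]; v = 0; [j=2]; v = -2; [k=3]; v = 2; v = 0; [j=1]; v = -2; [j=2]; v = -4; [k=4]; v = 0; v = -2; [j=1]; v = -4; [j=2]; v = -6; [k=5]; v = -2; v = -4; [j=1]; v = -6; [j=2]; v = -8; [k=6]; v = -4; v = -6; [j=1]; v = -8; [j=2]; v = -10; s = 0; [k=1]; s = 0; [k=2]; s = 0; [k=3]; s = 0; [k=4]; s = 0; [k=5]; s = 0; u = 0; return -10
73 and -10 differ, so these are not the same function on this domain.
verdict: not equivalent; witness: x=5, y=-2


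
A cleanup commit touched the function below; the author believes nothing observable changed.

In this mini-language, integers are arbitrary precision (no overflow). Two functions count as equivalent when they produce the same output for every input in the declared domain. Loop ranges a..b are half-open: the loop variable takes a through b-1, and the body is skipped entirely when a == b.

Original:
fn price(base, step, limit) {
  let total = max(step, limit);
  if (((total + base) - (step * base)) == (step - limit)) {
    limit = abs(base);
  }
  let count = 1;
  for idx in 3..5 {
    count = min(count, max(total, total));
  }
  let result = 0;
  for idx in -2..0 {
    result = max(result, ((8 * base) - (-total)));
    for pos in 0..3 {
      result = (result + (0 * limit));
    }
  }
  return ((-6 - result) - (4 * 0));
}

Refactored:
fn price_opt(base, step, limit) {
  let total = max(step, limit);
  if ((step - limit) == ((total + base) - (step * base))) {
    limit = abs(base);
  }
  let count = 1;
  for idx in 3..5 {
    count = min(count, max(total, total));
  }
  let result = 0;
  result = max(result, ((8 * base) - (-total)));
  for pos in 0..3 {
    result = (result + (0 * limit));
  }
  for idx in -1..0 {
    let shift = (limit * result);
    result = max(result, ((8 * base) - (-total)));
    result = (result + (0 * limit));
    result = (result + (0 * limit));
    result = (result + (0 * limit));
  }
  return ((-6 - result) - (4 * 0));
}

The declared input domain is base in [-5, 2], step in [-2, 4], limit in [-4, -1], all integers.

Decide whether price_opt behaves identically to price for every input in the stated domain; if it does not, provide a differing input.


Behavior is preserved: although arithmetic usage differs; statement counts differ; constant usage differs; local variable names differ; min/max/abs usage differs; loop structure differs, the outputs never diverge.
As a probe, take base=-4, step=2, limit=-1: price runs total=2, then (((total + base) - (step * base)) == (step - limit)) is false, then count=1, then (idx=3), then count=1, then (idx=4), then count=1, then result=0, then (idx=-2), then result=0, then (pos=0), then result=0, then (pos=1), then result=0, then (pos=2), then result=0, then (idx=-1), then result=0, then (pos=0), then result=0, then (pos=1), then result=0, then (pos=2), then result=0, then returns -6; price_opt runs total=2, then ((step - limit) == ((total + base) - (step * base))) is false, then count=1, then (idx=3), then count=1, then (idx=4), then count=1, then result=0, then result=0, then (pos=0), then result=0, then (pos=1), then result=0, then (pos=2), then result=0, then (idx=-1), then shift=0, then result=0, then result=0, then result=0, then result=0, then returns -6; both end at -6.
Checked all 224 inputs in the declared domain: the outputs agree on every one.
verdict: equivalent


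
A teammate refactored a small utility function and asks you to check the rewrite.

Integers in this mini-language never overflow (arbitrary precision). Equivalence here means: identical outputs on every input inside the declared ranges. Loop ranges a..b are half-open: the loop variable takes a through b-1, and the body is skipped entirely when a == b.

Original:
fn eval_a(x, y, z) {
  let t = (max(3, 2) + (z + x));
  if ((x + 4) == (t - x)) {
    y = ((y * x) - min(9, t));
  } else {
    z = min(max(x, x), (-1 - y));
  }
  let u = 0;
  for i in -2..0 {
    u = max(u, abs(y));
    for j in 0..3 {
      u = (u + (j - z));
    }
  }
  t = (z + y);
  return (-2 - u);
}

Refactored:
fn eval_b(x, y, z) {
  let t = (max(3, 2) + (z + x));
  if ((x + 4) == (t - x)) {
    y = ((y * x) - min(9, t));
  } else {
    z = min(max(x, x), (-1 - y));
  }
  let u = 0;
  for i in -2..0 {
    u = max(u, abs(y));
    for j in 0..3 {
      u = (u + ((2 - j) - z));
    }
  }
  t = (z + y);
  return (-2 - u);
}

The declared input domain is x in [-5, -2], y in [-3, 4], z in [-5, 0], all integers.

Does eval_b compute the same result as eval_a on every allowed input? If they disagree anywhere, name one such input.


Equivalent — the differences include arithmetic usage differs; also constant usage differs, yet no declared input distinguishes the two.
As a probe, take x=-4, y=-3, z=-2: eval_a runs t = -3; ((x + 4) == (t - x)) -> false; z = -4; u = 0; [i=-2]; u = 3; [j=0]; u = 7; [j=1]; u = 12; [j=2]; u = 18; [i=-1]; u = 18; [j=0]; u = 22; [j=1]; u = 27; [j=2]; u = 33; t = -7; return -35; eval_b runs t = -3; ((x + 4) == (t - x)) -> false; z = -4; u = 0; [i=-2]; u = 3; [j=0]; u = 9; [j=1]; u = 14; [j=2]; u = 18; [i=-1]; u = 18; [j=0]; u = 24; [j=1]; u = 29; [j=2]; u = 33; t = -7; return -35; both end at -35.
Every one of the 192 inputs gives matching results.
verdict: equivalent


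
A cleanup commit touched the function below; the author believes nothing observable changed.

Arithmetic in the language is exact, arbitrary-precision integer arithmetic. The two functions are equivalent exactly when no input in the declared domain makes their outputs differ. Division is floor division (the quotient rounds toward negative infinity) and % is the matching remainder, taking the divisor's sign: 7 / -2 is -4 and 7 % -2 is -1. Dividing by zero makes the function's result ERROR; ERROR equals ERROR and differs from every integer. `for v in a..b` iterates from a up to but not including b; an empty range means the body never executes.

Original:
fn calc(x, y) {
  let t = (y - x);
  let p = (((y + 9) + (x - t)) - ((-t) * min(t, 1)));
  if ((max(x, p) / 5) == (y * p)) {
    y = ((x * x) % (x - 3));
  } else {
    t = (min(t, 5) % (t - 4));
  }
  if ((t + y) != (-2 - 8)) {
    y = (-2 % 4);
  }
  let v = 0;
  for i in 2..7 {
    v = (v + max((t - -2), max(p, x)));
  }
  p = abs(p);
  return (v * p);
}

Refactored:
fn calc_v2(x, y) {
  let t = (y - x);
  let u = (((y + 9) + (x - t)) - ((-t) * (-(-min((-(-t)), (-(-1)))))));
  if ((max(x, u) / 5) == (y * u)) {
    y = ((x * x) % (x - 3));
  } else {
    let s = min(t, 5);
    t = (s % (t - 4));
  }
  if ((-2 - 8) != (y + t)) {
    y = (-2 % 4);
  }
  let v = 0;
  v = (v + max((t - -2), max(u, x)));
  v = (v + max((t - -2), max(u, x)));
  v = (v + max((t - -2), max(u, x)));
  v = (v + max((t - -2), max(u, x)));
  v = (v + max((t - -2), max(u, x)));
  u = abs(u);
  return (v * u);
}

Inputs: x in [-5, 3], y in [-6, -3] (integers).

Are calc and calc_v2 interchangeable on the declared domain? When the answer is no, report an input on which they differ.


The two are interchangeable: local variable names differ, plus min/max/abs usage differs, plus constant usage differs, plus arithmetic usage differs, plus loop structure differs, plus statement counts differ, and every declared input agrees.
Spot check at x=3, y=-6 — calc: t becomes -9; next p becomes 96; next ((max(x, p) / 5) == (y * p)) evaluates to false; next t becomes -9; next ((t + y) != (-2 - 8)) evaluates to true; next y becomes 2; next v becomes 0; next at i=2:; next v becomes 96; next at i=3:; next v becomes 192; next at i=4:; next v becomes 288; next at i=5:; next v becomes 384; next at i=6:; next v becomes 480; next p becomes 96; next final value 46080. calc_v2: t becomes -9; next u becomes 96; next ((max(x, u) / 5) == (y * u)) evaluates to false; next s becomes -9; next t becomes -9; next ((-2 - 8) != (y + t)) evaluates to true; next y becomes 2; next v becomes 0; next v becomes 96; next v becomes 192; next v becomes 288; next v becomes 384; next v becomes 480; next u becomes 96; next final value 46080. Both give 46080.
An exhaustive pass over the 36 declared inputs shows identical outputs.
verdict: equivalent


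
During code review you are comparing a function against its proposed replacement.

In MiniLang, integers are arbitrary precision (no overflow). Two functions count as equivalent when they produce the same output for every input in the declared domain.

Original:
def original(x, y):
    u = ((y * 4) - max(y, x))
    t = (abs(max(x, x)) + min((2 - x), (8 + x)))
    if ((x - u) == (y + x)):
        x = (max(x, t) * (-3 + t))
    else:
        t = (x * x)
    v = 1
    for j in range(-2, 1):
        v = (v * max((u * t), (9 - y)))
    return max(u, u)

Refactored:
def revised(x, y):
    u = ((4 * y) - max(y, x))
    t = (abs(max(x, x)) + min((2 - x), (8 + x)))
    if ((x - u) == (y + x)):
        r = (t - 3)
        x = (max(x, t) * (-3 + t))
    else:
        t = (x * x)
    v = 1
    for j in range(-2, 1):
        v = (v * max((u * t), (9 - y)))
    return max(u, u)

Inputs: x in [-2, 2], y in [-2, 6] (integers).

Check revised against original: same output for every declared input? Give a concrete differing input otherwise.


Changes here: arithmetic usage differs, statement counts differ, constant usage differs, local variable names differ; the full 45-point sweep finds no disagreement.
verdict: equivalent


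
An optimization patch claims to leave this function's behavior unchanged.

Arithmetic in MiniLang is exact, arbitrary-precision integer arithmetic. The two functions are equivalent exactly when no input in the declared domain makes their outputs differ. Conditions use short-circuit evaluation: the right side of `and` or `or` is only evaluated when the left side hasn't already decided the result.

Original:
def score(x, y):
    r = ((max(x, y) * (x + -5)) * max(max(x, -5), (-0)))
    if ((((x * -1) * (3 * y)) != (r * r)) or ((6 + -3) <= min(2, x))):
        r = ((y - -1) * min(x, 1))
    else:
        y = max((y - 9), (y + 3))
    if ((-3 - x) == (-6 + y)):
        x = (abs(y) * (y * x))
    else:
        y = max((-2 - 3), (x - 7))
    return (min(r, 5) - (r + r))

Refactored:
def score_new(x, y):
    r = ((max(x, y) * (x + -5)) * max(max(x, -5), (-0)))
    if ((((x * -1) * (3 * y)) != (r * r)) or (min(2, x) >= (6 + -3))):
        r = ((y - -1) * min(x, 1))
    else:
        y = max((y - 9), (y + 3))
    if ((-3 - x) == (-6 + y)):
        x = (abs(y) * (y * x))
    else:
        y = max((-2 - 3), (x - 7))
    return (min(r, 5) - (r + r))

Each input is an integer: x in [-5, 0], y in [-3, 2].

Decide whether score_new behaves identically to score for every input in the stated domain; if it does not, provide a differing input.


This is a faithful refactor — comparison usage differs, but the computed results match everywhere.
As a probe, take x=-5, y=-2: score runs r = 0; ((((x * -1) * (3 * y)) != (r * r)) or ((6 + -3) <= min(2, x))) -> true; r = 5; ((-3 - x) == (-6 + y)) -> false; y = -5; return -5; score_new runs r = 0; ((((x * -1) * (3 * y)) != (r * r)) or (min(2, x) >= (6 + -3))) -> true; r = 5; ((-3 - x) == (-6 + y)) -> false; y = -5; return -5; both end at -5.
Across all 36 domain points the two functions coincide.
verdict: equivalent


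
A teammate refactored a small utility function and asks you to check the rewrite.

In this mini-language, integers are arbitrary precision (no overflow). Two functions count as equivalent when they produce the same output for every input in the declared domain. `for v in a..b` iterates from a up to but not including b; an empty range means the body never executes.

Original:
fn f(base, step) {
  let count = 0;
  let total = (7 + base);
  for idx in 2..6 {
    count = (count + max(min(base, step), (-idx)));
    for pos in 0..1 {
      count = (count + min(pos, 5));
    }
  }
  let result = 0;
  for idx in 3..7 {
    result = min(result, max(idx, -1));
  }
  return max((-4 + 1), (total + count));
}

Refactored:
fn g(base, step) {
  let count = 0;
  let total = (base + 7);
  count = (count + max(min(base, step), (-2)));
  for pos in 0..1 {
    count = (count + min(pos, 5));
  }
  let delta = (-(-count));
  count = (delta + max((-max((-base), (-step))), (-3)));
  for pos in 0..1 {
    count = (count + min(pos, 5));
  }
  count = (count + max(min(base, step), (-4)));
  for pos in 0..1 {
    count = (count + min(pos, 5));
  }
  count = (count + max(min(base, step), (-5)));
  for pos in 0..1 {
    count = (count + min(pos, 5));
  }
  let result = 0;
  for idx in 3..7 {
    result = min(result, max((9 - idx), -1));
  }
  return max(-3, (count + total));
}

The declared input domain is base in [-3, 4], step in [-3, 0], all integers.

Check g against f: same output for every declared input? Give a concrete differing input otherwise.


This is a faithful refactor — arithmetic usage differs, plus constant usage differs, plus min/max/abs usage differs, plus loop structure differs, plus statement counts differ, plus local variable names differ, but the computed results match everywhere.
One worked example (base=4, step=-2) — f: count := 0 | total := 11 | iter idx=2: | count := -2 | iter pos=0: | count := -2 | iter idx=3: | count := -4 | iter pos=0: | count := -4 | iter idx=4: | count := -6 | iter pos=0: | count := -6 | iter idx=5: | count := -8 | iter pos=0: | count := -8 | result := 0 | iter idx=3: | result := 0 | iter idx=4: | result := 0 | iter idx=5: | result := 0 | iter idx=6: | result := 0 | result 3; g: count := 0 | total := 11 | count := -2 | iter pos=0: | count := -2 | delta := -2 | count := -4 | iter pos=0: | count := -4 | count := -6 | iter pos=0: | count := -6 | count := -8 | iter pos=0: | count := -8 | result := 0 | iter idx=3: | result := 0 | iter idx=4: | result := 0 | iter idx=5: | result := 0 | iter idx=6: | result := 0 | result 3; agreement on 3.
Checked all 32 inputs in the declared domain: the outputs agree on every one.
verdict: equivalent


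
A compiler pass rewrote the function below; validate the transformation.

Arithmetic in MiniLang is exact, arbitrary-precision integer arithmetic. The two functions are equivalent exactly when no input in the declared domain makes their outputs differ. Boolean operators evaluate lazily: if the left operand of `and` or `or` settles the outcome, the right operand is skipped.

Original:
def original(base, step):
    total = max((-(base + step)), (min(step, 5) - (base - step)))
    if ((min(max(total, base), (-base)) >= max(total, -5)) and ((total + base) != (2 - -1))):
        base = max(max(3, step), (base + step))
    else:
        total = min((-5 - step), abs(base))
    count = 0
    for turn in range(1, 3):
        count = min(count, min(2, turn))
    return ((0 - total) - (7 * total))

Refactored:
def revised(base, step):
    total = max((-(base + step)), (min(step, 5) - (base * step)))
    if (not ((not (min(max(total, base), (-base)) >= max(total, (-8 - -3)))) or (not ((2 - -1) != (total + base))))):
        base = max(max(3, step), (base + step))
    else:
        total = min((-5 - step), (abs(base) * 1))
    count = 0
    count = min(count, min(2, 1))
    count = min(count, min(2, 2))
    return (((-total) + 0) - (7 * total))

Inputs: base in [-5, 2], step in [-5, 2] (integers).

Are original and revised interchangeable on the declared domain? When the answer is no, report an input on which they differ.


At base=1, step=0: original gives 8, revised gives 40.
verdict: not equivalent; witness: base=1, step=0


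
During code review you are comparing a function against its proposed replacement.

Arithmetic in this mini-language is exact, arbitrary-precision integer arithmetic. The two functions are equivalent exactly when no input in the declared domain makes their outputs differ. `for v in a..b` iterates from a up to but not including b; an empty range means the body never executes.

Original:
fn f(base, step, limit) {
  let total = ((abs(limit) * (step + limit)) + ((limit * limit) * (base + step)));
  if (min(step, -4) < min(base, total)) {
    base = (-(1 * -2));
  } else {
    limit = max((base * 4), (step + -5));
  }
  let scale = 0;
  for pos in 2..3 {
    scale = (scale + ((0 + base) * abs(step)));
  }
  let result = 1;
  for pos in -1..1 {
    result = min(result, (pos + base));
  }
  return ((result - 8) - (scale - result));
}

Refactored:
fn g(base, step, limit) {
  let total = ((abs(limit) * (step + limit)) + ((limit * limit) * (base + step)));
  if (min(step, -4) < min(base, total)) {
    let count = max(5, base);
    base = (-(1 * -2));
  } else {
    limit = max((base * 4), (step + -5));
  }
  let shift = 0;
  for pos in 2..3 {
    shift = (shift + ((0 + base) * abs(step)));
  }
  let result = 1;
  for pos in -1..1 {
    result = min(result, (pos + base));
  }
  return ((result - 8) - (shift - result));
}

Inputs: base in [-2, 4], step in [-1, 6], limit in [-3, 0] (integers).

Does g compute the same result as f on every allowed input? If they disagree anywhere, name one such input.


Although statement counts differ, plus min/max/abs usage differs, plus local variable names differ, plus constant usage differs, 224/224 inputs agree.
verdict: equivalent


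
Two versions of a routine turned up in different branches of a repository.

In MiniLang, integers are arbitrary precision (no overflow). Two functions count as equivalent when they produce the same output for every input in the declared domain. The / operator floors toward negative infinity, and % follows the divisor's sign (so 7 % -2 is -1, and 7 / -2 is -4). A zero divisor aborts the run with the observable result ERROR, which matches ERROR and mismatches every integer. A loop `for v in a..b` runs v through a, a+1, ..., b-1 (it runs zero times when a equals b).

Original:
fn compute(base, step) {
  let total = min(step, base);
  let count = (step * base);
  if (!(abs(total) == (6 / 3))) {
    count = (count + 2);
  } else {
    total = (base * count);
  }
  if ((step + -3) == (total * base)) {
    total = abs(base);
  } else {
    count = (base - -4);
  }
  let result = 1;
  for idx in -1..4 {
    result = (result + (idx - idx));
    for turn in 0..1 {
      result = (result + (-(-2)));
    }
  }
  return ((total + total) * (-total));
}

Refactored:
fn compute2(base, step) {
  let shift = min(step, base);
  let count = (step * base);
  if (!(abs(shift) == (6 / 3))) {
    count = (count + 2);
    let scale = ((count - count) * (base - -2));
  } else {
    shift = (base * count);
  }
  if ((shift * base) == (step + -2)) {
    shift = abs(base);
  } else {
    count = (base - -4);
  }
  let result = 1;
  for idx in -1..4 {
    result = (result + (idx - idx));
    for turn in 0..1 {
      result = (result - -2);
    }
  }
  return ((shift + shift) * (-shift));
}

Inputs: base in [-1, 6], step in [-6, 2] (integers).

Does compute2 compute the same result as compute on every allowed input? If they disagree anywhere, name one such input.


There is a counterexample at base=2, step=-3: -8 on one side, -18 on the other.
compute: total = -3; count = -6; (!(abs(total) == (6 / 3))) -> true; count = -4; ((step + -3) == (total * base)) -> true; total = 2; result = 1; [idx=-1]; result = 1; [turn=0]; result = 3; [idx=0]; result = 3; [turn=0]; result = 5; [idx=1]; result = 5; [turn=0]; result = 7; [idx=2]; result = 7; [turn=0]; result = 9; [idx=3]; result = 9; [turn=0]; result = 11; return -8
compute2: shift = -3; count = -6; (!(abs(shift) == (6 / 3))) -> true; count = -4; scale = 0; ((shift * base) == (step + -2)) -> false; count = 6; result = 1; [idx=-1]; result = 1; [turn=0]; result = 3; [idx=0]; result = 3; [turn=0]; result = 5; [idx=1]; result = 5; [turn=0]; result = 7; [idx=2]; result = 7; [turn=0]; result = 9; [idx=3]; result = 9; [turn=0]; result = 11; return -18
verdict: not equivalent; witness: base=2, step=-3


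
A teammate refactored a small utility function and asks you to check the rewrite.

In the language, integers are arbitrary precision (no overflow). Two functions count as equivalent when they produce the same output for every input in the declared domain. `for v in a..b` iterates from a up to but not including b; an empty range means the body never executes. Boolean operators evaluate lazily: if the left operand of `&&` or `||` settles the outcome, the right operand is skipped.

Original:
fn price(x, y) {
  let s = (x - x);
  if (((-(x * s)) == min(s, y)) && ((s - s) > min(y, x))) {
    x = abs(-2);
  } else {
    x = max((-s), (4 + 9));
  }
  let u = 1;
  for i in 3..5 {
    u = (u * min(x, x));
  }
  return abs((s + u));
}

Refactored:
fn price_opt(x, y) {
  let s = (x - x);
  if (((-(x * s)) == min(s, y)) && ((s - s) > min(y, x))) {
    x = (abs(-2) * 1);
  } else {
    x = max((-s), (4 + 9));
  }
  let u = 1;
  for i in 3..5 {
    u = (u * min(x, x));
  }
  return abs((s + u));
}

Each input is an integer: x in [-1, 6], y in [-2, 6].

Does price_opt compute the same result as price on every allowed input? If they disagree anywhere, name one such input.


Comparing the listings, the differences include: constant usage differs, arithmetic usage differs.
Tracing x=1, y=3: price: s becomes 0; next (((-(x * s)) == min(s, y)) && ((s - s) > min(y, x))) evaluates to false; next x becomes 13; next u becomes 1; next at i=3:; next u becomes 13; next at i=4:; next u becomes 169; next final value 169 | price_opt: s becomes 0; next (((-(x * s)) == min(s, y)) && ((s - s) > min(y, x))) evaluates to false; next x becomes 13; next u becomes 1; next at i=3:; next u becomes 13; next at i=4:; next u becomes 169; next final value 169 — matching result 169.
Every one of the 72 inputs gives matching results.
verdict: equivalent


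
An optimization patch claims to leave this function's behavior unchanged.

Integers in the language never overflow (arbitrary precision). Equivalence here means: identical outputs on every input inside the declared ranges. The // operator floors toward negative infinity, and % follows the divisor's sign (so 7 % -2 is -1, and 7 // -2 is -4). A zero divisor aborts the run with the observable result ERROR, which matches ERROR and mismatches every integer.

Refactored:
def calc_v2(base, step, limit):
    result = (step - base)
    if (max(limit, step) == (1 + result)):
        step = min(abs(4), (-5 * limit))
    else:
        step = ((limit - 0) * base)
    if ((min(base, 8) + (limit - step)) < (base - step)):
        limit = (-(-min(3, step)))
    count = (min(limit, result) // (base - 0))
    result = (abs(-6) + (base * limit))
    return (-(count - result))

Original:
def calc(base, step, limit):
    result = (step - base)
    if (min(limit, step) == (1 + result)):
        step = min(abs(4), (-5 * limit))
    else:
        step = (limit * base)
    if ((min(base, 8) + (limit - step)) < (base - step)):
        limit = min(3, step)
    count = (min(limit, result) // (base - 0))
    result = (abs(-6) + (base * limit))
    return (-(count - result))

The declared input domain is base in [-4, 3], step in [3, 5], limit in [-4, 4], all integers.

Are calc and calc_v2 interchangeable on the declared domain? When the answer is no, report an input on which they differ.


On input base=1, step=3, limit=-4, calc returns 6 while calc_v2 returns 7.
verdict: not equivalent; witness: base=1, step=3, limit=-4


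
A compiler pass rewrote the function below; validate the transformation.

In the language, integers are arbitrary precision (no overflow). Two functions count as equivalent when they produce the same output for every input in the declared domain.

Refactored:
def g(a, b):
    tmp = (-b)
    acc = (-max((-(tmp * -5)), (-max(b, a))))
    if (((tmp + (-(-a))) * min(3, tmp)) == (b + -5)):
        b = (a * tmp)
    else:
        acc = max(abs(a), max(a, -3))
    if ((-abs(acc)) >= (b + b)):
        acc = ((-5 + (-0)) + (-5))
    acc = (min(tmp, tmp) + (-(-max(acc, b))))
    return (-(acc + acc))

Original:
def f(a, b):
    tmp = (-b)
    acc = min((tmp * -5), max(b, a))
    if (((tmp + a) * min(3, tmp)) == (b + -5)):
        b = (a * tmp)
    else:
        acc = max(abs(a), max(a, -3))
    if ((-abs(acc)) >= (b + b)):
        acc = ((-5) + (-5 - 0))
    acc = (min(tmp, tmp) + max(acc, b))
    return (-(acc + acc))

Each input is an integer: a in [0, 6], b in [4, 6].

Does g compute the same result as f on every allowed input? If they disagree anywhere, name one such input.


Comparing the listings, the differences include: min/max/abs usage differs, arithmetic usage differs.
One worked example (a=1, b=5) — f: tmp := -5 | acc := 5 | (((tmp + a) * min(3, tmp)) == (b + -5)): false | acc := 1 | ((-abs(acc)) >= (b + b)): false | acc := 0 | result 0; g: tmp := -5 | acc := 5 | (((tmp + (-(-a))) * min(3, tmp)) == (b + -5)): false | acc := 1 | ((-abs(acc)) >= (b + b)): false | acc := 0 | result 0; agreement on 0.
Every one of the 21 inputs gives matching results.
verdict: equivalent


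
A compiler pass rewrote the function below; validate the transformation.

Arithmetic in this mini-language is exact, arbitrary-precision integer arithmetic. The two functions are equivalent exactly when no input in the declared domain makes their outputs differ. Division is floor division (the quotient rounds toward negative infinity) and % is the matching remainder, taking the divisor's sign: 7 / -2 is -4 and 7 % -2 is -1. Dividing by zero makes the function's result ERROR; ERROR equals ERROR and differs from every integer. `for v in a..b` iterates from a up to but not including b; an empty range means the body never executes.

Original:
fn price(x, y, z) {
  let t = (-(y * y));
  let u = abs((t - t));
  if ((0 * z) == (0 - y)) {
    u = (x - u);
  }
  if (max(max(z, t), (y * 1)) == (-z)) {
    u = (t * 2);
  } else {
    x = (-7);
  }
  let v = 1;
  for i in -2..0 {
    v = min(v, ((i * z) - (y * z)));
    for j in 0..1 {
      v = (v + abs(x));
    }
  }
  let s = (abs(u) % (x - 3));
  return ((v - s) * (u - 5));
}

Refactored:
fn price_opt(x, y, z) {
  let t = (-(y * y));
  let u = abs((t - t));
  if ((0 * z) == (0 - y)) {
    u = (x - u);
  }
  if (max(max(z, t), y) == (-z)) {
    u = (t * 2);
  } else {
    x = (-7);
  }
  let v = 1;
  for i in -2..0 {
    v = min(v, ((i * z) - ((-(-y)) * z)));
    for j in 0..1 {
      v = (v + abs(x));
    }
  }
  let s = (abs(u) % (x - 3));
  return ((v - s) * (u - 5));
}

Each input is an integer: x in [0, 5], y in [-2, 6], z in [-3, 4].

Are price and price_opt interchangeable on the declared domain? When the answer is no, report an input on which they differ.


Behavior is preserved: although constant usage differs; and arithmetic usage differs, the outputs never diverge.
Spot check at x=0, y=3, z=2 — price: t=-9, then u=0, then ((0 * z) == (0 - y)) is false, then (max(max(z, t), (y * 1)) == (-z)) is false, then x=-7, then v=1, then (i=-2), then v=-10, then (j=0), then v=-3, then (i=-1), then v=-8, then (j=0), then v=-1, then s=0, then returns 5. price_opt: t=-9, then u=0, then ((0 * z) == (0 - y)) is false, then (max(max(z, t), y) == (-z)) is false, then x=-7, then v=1, then (i=-2), then v=-10, then (j=0), then v=-3, then (i=-1), then v=-8, then (j=0), then v=-1, then s=0, then returns 5. Both give 5.
Every one of the 432 inputs gives matching results.
verdict: equivalent


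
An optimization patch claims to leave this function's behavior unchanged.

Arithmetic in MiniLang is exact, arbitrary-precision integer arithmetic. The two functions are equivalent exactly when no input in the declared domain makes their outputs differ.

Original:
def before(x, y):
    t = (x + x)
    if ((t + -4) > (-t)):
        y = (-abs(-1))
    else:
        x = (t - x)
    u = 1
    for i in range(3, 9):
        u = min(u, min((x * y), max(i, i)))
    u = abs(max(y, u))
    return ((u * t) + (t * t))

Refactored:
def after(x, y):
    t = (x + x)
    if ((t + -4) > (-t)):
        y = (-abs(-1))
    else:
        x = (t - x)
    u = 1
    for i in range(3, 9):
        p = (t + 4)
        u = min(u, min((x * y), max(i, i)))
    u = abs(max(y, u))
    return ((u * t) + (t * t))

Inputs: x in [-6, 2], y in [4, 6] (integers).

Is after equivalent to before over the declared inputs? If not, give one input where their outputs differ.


The two are interchangeable: local variable names differ; constant usage differs; arithmetic usage differs; statement counts differ, and every declared input agrees.
Tracing x=-4, y=4: before: t := -8 | ((t + -4) > (-t)): false | x := -4 | u := 1 | iter i=3: | u := -16 | iter i=4: | u := -16 | iter i=5: | u := -16 | iter i=6: | u := -16 | iter i=7: | u := -16 | iter i=8: | u := -16 | u := 4 | result 32 | after: t := -8 | ((t + -4) > (-t)): false | x := -4 | u := 1 | iter i=3: | p := -4 | u := -16 | iter i=4: | p := -4 | u := -16 | iter i=5: | p := -4 | u := -16 | iter i=6: | p := -4 | u := -16 | iter i=7: | p := -4 | u := -16 | iter i=8: | p := -4 | u := -16 | u := 4 | result 32 — matching result 32.
Every one of the 27 inputs gives matching results.
verdict: equivalent


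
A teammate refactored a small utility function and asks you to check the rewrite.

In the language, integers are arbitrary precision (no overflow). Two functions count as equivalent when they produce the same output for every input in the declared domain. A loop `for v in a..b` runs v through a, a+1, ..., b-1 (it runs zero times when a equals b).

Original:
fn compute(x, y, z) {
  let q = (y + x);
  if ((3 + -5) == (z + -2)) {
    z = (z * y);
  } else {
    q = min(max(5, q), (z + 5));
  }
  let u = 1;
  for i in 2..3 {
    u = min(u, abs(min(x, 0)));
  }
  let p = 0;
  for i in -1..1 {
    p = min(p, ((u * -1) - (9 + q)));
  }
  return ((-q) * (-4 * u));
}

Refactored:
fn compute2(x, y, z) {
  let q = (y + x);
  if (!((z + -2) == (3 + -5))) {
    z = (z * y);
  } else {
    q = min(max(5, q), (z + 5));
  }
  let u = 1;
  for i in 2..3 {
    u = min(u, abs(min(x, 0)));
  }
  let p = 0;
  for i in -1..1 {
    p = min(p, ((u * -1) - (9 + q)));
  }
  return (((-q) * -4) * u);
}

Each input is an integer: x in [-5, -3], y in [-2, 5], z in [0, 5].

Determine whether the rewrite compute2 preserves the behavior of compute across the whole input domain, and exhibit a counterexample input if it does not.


There is a counterexample at x=-5, y=-2, z=0: -28 on one side, 20 on the other.
compute: q = -7; ((3 + -5) == (z + -2)) -> true; z = 0; u = 1; [i=2]; u = 1; p = 0; [i=-1]; p = -3; [i=0]; p = -3; return -28
compute2: q = -7; (!((z + -2) == (3 + -5))) -> false; q = 5; u = 1; [i=2]; u = 1; p = 0; [i=-1]; p = -15; [i=0]; p = -15; return 20
verdict: not equivalent; witness: x=-5, y=-2, z=0


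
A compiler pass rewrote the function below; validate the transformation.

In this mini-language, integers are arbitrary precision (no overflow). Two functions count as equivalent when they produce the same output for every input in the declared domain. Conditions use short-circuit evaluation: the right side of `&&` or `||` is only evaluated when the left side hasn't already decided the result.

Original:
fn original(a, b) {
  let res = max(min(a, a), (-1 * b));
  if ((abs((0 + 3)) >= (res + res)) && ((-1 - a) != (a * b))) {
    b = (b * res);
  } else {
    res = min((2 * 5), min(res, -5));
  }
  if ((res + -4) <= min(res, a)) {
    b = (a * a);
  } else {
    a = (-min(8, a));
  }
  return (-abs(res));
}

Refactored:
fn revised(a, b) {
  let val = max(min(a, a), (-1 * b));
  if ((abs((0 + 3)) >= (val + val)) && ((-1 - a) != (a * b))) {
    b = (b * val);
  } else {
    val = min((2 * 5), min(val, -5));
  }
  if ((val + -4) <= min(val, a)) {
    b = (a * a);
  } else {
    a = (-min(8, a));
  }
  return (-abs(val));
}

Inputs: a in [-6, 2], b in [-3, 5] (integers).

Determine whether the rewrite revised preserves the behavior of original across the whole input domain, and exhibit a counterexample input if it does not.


Comparing the listings, the differences include: local variable names differ.
One worked example (a=1, b=2) — original: res becomes 1; next ((abs((0 + 3)) >= (res + res)) && ((-1 - a) != (a * b))) evaluates to true; next b becomes 2; next ((res + -4) <= min(res, a)) evaluates to true; next b becomes 1; next final value -1; revised: val becomes 1; next ((abs((0 + 3)) >= (val + val)) && ((-1 - a) != (a * b))) evaluates to true; next b becomes 2; next ((val + -4) <= min(val, a)) evaluates to true; next b becomes 1; next final value -1; agreement on -1.
An exhaustive pass over the 81 declared inputs shows identical outputs.
verdict: equivalent


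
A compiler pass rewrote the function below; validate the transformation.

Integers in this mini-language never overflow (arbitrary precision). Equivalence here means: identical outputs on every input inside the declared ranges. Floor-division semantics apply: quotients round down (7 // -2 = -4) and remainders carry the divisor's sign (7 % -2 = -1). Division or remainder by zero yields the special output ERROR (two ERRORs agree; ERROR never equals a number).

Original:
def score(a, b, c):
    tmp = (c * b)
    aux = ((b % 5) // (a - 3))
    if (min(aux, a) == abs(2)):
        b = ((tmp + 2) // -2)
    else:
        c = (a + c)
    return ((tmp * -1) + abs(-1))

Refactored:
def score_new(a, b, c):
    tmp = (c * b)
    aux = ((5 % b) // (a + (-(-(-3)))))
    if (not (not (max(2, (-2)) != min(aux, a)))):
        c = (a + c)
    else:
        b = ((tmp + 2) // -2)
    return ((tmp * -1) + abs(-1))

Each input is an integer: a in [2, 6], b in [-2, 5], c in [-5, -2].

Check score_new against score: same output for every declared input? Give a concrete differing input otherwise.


There is a counterexample at a=2, b=0, c=-5: 1 on one side, ERROR on the other.
score: tmp becomes 0; next aux becomes 0; next (min(aux, a) == abs(2)) evaluates to false; next c becomes -3; next final value 1
score_new: tmp becomes 0; next hits division by zero so the output is ERROR
verdict: not equivalent; witness: a=2, b=0, c=-5
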